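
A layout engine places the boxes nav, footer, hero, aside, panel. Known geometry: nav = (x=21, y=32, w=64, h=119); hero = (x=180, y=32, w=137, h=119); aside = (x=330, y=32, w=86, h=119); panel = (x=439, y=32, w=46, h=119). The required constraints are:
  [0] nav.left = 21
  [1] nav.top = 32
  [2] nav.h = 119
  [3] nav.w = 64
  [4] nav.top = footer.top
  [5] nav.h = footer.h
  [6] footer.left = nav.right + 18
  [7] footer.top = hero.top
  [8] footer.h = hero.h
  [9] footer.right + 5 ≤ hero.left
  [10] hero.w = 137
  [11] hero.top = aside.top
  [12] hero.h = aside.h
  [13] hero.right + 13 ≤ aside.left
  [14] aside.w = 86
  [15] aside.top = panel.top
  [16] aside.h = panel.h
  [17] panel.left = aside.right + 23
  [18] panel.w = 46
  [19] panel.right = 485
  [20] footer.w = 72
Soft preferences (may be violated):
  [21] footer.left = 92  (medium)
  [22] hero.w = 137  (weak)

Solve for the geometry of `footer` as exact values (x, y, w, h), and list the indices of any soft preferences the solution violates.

footer = (x=103, y=32, w=72, h=119)
violated soft preferences: 21

1. footer.y = 32  [nav.top = footer.top]
2. footer.h = 119  [nav.h = footer.h]
3. footer.x = 103  [footer.left = nav.right + 18]
4. footer.w = 72  [footer.w = 72]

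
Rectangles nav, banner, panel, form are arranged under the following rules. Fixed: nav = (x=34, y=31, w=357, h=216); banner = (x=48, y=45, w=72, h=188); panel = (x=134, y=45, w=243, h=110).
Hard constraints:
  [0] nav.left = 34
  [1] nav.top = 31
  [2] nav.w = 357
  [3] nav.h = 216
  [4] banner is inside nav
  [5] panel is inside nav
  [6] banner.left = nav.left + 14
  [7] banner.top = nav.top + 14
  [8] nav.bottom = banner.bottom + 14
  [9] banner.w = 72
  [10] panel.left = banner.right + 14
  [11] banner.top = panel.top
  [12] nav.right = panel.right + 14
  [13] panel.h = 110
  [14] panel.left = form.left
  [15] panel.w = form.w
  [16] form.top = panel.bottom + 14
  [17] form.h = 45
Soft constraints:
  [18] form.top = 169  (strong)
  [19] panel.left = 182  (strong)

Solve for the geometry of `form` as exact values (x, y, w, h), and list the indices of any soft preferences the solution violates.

1. form.x = 134  [panel.left = form.left]
2. form.w = 243  [panel.w = form.w]
3. form.y = 169  [form.top = panel.bottom + 14]
4. form.h = 45  [form.h = 45]

form = (x=134, y=169, w=243, h=45)
violated soft preferences: 19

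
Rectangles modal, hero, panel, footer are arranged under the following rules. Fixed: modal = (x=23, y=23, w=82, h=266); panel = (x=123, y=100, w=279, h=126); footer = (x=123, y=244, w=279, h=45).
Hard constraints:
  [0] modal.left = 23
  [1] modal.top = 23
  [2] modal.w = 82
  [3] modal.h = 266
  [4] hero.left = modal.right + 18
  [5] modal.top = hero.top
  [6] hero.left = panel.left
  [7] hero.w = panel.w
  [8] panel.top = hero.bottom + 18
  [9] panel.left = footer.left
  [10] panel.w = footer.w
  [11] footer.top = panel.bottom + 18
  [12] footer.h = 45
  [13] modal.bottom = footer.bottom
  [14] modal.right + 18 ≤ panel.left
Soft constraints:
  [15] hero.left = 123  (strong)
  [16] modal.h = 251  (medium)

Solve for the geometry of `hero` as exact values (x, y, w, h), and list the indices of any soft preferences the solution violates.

hero = (x=123, y=23, w=279, h=59)
violated soft preferences: 16

1. hero.x = 123  [hero.left = modal.right + 18]
2. hero.y = 23  [modal.top = hero.top]
3. hero.w = 279  [hero.w = panel.w]
4. hero.h = 59  [panel.top = hero.bottom + 18]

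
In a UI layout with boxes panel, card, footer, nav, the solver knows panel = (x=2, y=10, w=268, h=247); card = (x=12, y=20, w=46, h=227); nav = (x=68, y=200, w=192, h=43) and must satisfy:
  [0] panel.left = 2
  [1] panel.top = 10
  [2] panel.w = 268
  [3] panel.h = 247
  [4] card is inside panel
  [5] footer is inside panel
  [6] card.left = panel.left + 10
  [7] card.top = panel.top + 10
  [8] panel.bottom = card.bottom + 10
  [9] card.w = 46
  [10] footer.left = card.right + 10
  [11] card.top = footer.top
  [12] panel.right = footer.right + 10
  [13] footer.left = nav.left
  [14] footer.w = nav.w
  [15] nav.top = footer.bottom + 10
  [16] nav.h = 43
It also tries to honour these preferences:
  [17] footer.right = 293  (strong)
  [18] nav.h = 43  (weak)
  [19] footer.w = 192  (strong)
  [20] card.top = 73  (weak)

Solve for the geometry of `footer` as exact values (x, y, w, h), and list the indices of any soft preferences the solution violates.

1. footer.x = 68  [footer.left = card.right + 10]
2. footer.y = 20  [card.top = footer.top]
3. footer.w = 192  [panel.right = footer.right + 10]
4. footer.h = 170  [nav.top = footer.bottom + 10]

footer = (x=68, y=20, w=192, h=170)
violated soft preferences: 17, 20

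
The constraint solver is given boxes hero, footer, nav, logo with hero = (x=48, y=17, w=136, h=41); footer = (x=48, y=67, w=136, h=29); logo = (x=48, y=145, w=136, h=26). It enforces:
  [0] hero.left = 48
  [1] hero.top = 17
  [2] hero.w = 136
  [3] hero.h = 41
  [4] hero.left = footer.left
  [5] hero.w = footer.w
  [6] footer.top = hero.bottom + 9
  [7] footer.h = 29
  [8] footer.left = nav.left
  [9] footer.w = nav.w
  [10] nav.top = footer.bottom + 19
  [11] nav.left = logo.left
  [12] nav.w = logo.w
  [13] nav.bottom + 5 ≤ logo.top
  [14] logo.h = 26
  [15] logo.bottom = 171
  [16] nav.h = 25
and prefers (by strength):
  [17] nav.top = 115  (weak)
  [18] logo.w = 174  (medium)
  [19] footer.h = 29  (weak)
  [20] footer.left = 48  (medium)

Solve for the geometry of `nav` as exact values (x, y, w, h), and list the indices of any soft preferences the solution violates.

nav = (x=48, y=115, w=136, h=25)
violated soft preferences: 18

1. nav.x = 48  [footer.left = nav.left]
2. nav.w = 136  [footer.w = nav.w]
3. nav.y = 115  [nav.top = footer.bottom + 19]
4. nav.h = 25  [nav.h = 25]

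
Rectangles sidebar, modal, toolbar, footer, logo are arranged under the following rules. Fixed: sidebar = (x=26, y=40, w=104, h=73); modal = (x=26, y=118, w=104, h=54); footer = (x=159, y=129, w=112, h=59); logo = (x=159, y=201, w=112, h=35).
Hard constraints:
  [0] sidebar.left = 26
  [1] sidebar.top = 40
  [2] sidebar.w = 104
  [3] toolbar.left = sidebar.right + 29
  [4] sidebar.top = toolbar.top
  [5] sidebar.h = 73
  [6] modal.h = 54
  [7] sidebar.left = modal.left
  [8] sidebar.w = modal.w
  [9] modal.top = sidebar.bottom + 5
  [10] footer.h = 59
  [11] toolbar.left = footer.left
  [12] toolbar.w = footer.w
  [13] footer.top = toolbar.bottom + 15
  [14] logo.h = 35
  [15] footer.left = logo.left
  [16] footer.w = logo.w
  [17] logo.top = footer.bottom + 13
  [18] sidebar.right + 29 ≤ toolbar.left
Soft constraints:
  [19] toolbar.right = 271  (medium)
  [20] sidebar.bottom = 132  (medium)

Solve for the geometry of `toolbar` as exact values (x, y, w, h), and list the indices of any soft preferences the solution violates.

toolbar = (x=159, y=40, w=112, h=74)
violated soft preferences: 20

1. toolbar.x = 159  [toolbar.left = sidebar.right + 29]
2. toolbar.y = 40  [sidebar.top = toolbar.top]
3. toolbar.w = 112  [toolbar.w = footer.w]
4. toolbar.h = 74  [footer.top = toolbar.bottom + 15]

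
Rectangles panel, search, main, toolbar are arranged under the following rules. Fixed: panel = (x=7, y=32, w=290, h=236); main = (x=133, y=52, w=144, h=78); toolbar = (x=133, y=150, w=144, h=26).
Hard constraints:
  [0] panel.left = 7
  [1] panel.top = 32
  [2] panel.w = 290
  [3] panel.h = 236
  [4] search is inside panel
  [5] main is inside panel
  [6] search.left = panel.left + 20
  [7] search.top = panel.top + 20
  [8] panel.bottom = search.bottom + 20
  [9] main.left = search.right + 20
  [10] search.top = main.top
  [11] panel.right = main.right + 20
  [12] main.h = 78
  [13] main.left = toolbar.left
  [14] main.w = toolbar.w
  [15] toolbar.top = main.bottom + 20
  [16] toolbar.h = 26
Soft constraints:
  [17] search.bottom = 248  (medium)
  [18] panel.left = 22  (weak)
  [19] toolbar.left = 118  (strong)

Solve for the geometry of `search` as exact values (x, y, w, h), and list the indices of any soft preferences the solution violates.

1. search.x = 27  [search.left = panel.left + 20]
2. search.y = 52  [search.top = panel.top + 20]
3. search.h = 196  [panel.bottom = search.bottom + 20]
4. search.w = 86  [main.left = search.right + 20]

search = (x=27, y=52, w=86, h=196)
violated soft preferences: 18, 19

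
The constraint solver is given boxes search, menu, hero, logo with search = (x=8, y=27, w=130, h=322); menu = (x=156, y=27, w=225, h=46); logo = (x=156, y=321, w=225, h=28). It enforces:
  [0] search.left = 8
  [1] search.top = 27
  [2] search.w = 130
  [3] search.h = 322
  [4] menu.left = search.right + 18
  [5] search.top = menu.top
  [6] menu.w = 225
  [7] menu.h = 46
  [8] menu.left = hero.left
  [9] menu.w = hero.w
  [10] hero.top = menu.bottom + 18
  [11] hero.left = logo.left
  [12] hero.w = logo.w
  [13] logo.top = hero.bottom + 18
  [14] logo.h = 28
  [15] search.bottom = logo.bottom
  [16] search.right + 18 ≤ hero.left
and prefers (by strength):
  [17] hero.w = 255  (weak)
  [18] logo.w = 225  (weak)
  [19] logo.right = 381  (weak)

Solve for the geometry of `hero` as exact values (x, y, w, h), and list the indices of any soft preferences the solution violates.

hero = (x=156, y=91, w=225, h=212)
violated soft preferences: 17

1. hero.x = 156  [menu.left = hero.left]
2. hero.w = 225  [menu.w = hero.w]
3. hero.y = 91  [hero.top = menu.bottom + 18]
4. hero.h = 212  [logo.top = hero.bottom + 18]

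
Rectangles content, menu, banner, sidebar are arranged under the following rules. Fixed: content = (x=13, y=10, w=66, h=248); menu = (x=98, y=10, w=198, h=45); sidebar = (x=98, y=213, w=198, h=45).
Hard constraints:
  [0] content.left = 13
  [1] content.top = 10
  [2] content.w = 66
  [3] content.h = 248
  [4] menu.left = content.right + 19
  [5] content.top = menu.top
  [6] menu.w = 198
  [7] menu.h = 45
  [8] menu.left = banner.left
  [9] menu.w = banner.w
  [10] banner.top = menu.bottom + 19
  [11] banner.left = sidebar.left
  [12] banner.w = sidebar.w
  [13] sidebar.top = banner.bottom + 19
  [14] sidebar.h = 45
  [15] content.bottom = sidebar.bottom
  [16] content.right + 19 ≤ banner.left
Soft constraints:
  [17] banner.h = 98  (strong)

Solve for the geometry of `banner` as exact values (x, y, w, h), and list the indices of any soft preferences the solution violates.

banner = (x=98, y=74, w=198, h=120)
violated soft preferences: 17

1. banner.x = 98  [menu.left = banner.left]
2. banner.w = 198  [menu.w = banner.w]
3. banner.y = 74  [banner.top = menu.bottom + 19]
4. banner.h = 120  [sidebar.top = banner.bottom + 19]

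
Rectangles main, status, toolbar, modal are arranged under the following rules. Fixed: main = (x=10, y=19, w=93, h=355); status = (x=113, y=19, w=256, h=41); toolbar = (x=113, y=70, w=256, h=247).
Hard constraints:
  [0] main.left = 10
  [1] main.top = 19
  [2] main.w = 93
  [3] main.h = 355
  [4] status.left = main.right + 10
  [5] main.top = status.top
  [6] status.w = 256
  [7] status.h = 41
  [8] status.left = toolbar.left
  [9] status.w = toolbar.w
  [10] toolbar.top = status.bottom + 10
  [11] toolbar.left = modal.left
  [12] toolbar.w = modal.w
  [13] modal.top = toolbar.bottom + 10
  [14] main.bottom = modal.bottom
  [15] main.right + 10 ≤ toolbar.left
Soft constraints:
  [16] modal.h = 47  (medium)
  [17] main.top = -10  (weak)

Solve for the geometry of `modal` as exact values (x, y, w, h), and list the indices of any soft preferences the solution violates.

1. modal.x = 113  [toolbar.left = modal.left]
2. modal.w = 256  [toolbar.w = modal.w]
3. modal.y = 327  [modal.top = toolbar.bottom + 10]
4. modal.h = 47  [main.bottom = modal.bottom]

modal = (x=113, y=327, w=256, h=47)
violated soft preferences: 17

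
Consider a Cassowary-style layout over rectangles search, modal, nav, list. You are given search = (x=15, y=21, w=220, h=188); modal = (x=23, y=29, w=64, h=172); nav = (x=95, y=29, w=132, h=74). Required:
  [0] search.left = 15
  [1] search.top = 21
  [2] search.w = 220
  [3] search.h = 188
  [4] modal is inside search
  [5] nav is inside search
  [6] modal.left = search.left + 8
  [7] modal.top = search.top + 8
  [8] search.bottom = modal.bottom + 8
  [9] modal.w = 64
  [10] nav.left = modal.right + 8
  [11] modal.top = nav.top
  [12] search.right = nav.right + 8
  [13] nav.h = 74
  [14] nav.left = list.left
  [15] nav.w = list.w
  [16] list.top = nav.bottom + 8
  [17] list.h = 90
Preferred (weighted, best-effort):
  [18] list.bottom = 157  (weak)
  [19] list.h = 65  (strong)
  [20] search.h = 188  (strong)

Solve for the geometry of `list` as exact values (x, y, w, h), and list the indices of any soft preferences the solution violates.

1. list.x = 95  [nav.left = list.left]
2. list.w = 132  [nav.w = list.w]
3. list.y = 111  [list.top = nav.bottom + 8]
4. list.h = 90  [list.h = 90]

list = (x=95, y=111, w=132, h=90)
violated soft preferences: 18, 19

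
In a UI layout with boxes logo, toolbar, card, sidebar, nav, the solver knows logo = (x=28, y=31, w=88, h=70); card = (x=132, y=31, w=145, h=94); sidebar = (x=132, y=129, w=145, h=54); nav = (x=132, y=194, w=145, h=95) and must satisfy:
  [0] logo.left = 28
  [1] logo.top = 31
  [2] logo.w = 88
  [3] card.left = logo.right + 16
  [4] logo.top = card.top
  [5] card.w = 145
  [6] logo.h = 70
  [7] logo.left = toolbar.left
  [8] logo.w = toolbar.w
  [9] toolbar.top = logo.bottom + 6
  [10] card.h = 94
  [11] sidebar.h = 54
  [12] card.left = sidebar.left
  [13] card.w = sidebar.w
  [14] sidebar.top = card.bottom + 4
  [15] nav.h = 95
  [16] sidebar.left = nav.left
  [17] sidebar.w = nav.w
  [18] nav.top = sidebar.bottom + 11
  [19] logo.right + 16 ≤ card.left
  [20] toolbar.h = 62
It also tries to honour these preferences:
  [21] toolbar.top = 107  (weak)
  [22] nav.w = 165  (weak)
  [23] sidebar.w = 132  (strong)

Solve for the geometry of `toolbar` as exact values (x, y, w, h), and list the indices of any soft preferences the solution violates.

toolbar = (x=28, y=107, w=88, h=62)
violated soft preferences: 22, 23

1. toolbar.x = 28  [logo.left = toolbar.left]
2. toolbar.w = 88  [logo.w = toolbar.w]
3. toolbar.y = 107  [toolbar.top = logo.bottom + 6]
4. toolbar.h = 62  [toolbar.h = 62]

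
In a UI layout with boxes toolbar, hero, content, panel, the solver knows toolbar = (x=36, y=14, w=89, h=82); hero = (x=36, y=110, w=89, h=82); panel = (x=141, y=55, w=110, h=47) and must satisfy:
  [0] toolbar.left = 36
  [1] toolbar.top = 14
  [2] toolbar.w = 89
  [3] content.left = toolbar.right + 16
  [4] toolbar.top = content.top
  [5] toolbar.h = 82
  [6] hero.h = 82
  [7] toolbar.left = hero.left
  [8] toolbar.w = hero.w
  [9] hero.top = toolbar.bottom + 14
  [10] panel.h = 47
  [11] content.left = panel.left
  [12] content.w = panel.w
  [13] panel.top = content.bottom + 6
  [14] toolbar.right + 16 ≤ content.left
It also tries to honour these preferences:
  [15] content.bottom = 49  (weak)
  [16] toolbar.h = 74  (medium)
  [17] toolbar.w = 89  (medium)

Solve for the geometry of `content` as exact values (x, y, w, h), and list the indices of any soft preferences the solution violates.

content = (x=141, y=14, w=110, h=35)
violated soft preferences: 16

1. content.x = 141  [content.left = toolbar.right + 16]
2. content.y = 14  [toolbar.top = content.top]
3. content.w = 110  [content.w = panel.w]
4. content.h = 35  [panel.top = content.bottom + 6]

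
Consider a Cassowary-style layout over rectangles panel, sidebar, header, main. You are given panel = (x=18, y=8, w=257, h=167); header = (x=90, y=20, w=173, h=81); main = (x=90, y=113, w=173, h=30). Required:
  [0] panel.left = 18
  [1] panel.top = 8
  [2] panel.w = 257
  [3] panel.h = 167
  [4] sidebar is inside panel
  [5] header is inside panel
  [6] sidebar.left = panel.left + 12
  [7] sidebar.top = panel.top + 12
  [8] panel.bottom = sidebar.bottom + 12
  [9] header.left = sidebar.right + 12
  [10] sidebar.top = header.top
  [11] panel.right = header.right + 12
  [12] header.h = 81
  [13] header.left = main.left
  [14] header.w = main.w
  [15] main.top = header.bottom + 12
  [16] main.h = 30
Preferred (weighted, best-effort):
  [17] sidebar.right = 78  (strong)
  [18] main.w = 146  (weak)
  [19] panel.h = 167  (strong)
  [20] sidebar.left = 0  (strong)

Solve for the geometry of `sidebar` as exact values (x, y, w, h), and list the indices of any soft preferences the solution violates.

sidebar = (x=30, y=20, w=48, h=143)
violated soft preferences: 18, 20

1. sidebar.x = 30  [sidebar.left = panel.left + 12]
2. sidebar.y = 20  [sidebar.top = panel.top + 12]
3. sidebar.h = 143  [panel.bottom = sidebar.bottom + 12]
4. sidebar.w = 48  [header.left = sidebar.right + 12]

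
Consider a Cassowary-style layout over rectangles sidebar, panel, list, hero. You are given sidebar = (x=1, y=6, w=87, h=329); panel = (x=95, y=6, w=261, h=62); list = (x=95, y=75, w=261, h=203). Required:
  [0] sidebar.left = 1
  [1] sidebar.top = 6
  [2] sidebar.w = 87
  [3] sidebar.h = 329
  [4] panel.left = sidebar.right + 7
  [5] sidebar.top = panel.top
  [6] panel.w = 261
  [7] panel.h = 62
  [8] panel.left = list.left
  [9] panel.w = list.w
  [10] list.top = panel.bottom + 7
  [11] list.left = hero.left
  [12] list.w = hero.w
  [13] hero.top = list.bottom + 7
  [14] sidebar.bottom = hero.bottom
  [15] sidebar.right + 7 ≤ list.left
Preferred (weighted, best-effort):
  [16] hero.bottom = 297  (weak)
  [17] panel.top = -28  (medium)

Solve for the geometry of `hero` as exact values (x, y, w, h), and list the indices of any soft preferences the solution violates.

1. hero.x = 95  [list.left = hero.left]
2. hero.w = 261  [list.w = hero.w]
3. hero.y = 285  [hero.top = list.bottom + 7]
4. hero.h = 50  [sidebar.bottom = hero.bottom]

hero = (x=95, y=285, w=261, h=50)
violated soft preferences: 16, 17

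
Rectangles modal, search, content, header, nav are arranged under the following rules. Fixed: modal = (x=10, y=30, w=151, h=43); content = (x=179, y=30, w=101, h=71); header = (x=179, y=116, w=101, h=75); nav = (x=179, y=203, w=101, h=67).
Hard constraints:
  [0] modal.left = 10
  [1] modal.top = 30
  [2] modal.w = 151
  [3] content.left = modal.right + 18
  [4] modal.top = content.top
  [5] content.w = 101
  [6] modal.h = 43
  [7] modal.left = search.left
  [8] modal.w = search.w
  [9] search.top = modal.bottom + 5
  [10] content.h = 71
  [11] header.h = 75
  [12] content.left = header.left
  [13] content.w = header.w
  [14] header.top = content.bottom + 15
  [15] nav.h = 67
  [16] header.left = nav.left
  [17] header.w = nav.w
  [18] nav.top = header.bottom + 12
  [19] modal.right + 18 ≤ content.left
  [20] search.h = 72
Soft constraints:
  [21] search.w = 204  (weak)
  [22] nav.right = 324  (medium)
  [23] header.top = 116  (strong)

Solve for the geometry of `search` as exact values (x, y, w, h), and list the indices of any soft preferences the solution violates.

search = (x=10, y=78, w=151, h=72)
violated soft preferences: 21, 22

1. search.x = 10  [modal.left = search.left]
2. search.w = 151  [modal.w = search.w]
3. search.y = 78  [search.top = modal.bottom + 5]
4. search.h = 72  [search.h = 72]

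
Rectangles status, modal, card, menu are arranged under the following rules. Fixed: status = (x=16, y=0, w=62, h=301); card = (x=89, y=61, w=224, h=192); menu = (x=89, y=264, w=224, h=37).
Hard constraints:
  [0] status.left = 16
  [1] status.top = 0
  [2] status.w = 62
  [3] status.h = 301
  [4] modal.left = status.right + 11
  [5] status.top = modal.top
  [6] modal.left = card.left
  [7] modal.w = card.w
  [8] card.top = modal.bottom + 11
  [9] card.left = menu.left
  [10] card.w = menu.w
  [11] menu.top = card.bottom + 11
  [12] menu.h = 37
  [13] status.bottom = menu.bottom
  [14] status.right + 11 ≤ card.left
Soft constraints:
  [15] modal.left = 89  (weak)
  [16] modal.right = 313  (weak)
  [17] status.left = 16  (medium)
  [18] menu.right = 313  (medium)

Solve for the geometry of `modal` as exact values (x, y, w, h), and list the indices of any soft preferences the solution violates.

modal = (x=89, y=0, w=224, h=50)
violated soft preferences: none

1. modal.x = 89  [modal.left = status.right + 11]
2. modal.y = 0  [status.top = modal.top]
3. modal.w = 224  [modal.w = card.w]
4. modal.h = 50  [card.top = modal.bottom + 11]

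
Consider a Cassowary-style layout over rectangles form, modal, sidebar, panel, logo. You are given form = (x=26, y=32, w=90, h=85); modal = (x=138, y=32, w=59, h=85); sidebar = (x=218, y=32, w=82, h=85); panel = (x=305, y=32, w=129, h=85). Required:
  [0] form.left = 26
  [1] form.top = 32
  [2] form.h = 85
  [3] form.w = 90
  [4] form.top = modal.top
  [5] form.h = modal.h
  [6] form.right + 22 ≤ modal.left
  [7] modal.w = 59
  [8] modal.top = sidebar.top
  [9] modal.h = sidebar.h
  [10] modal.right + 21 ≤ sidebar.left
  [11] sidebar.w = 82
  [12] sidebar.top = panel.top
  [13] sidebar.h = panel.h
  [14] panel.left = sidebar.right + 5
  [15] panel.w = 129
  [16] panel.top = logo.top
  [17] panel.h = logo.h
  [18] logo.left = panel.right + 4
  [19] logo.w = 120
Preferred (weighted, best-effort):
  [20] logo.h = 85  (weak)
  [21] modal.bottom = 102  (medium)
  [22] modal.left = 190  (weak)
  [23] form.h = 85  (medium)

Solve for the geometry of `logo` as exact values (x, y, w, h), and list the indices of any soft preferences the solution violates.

logo = (x=438, y=32, w=120, h=85)
violated soft preferences: 21, 22

1. logo.y = 32  [panel.top = logo.top]
2. logo.h = 85  [panel.h = logo.h]
3. logo.x = 438  [logo.left = panel.right + 4]
4. logo.w = 120  [logo.w = 120]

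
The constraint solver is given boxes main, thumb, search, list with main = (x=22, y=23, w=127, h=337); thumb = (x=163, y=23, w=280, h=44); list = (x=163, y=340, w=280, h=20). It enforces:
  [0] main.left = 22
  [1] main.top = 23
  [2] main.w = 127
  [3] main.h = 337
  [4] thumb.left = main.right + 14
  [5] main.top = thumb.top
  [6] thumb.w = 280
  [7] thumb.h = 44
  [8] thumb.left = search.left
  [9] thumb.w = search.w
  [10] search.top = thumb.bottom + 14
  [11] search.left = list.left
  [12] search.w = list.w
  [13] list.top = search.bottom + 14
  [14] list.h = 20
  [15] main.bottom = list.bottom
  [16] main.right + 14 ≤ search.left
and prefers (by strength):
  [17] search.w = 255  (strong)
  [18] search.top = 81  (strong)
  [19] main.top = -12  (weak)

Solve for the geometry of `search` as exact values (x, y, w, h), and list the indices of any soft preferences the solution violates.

search = (x=163, y=81, w=280, h=245)
violated soft preferences: 17, 19

1. search.x = 163  [thumb.left = search.left]
2. search.w = 280  [thumb.w = search.w]
3. search.y = 81  [search.top = thumb.bottom + 14]
4. search.h = 245  [list.top = search.bottom + 14]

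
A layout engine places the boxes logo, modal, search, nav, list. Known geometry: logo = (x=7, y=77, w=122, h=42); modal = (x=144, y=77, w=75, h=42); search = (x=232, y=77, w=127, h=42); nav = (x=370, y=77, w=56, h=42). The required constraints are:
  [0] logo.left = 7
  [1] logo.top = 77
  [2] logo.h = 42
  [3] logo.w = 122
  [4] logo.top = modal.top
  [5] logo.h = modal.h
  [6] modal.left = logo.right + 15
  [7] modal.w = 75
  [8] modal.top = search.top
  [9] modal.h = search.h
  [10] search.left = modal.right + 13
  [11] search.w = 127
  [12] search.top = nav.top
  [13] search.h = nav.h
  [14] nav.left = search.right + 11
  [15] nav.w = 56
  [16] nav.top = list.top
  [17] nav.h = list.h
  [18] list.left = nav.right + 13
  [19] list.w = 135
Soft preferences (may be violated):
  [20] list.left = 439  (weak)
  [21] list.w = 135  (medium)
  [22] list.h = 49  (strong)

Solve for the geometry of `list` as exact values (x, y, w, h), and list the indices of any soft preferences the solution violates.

list = (x=439, y=77, w=135, h=42)
violated soft preferences: 22

1. list.y = 77  [nav.top = list.top]
2. list.h = 42  [nav.h = list.h]
3. list.x = 439  [list.left = nav.right + 13]
4. list.w = 135  [list.w = 135]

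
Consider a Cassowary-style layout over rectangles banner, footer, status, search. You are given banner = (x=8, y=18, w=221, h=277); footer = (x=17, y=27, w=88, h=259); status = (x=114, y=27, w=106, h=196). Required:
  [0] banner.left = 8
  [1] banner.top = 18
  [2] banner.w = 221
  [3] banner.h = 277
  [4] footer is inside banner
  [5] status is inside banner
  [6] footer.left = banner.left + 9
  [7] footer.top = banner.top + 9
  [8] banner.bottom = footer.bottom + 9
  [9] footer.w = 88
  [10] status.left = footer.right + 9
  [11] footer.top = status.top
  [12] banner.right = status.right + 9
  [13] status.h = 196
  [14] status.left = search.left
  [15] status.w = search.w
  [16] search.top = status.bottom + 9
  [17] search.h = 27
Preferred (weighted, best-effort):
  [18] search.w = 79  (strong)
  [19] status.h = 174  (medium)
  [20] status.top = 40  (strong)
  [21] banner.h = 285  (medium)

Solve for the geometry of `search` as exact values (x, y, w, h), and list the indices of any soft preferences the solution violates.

1. search.x = 114  [status.left = search.left]
2. search.w = 106  [status.w = search.w]
3. search.y = 232  [search.top = status.bottom + 9]
4. search.h = 27  [search.h = 27]

search = (x=114, y=232, w=106, h=27)
violated soft preferences: 18, 19, 20, 21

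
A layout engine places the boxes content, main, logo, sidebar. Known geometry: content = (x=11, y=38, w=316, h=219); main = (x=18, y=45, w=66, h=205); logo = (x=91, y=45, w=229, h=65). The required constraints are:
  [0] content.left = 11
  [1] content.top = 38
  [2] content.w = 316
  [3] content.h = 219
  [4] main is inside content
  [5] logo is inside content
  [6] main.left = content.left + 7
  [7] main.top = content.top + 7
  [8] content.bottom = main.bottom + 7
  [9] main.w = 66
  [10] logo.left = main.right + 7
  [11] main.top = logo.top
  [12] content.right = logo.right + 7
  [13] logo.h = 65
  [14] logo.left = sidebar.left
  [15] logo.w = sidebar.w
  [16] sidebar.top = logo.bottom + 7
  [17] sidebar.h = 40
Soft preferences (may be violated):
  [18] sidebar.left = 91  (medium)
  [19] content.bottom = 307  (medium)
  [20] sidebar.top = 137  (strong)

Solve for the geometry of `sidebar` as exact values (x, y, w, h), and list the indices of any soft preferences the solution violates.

1. sidebar.x = 91  [logo.left = sidebar.left]
2. sidebar.w = 229  [logo.w = sidebar.w]
3. sidebar.y = 117  [sidebar.top = logo.bottom + 7]
4. sidebar.h = 40  [sidebar.h = 40]

sidebar = (x=91, y=117, w=229, h=40)
violated soft preferences: 19, 20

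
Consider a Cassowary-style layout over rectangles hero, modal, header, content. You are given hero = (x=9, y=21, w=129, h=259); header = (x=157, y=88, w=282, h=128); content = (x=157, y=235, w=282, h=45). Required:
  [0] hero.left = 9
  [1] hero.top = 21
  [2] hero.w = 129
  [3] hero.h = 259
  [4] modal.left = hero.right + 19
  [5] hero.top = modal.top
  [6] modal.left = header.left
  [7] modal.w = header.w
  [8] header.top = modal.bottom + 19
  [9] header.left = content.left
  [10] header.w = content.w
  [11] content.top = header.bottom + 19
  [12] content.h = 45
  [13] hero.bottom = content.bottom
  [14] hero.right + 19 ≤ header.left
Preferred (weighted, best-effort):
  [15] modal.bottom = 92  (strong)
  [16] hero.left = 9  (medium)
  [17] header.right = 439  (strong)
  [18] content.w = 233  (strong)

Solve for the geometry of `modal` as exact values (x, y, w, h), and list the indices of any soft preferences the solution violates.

modal = (x=157, y=21, w=282, h=48)
violated soft preferences: 15, 18

1. modal.x = 157  [modal.left = hero.right + 19]
2. modal.y = 21  [hero.top = modal.top]
3. modal.w = 282  [modal.w = header.w]
4. modal.h = 48  [header.top = modal.bottom + 19]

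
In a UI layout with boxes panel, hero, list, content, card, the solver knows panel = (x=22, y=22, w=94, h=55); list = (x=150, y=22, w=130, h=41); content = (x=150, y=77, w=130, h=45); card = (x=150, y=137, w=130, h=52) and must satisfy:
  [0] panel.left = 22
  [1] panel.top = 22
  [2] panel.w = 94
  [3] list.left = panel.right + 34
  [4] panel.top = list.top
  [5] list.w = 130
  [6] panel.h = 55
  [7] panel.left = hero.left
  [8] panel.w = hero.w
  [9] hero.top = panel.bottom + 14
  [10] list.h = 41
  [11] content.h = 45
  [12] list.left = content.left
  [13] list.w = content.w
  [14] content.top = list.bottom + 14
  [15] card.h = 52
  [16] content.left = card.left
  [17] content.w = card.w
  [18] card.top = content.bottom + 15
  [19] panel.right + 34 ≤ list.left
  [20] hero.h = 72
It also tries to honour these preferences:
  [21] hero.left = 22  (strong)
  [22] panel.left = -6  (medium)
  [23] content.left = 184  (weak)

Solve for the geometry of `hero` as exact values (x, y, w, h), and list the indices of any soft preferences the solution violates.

hero = (x=22, y=91, w=94, h=72)
violated soft preferences: 22, 23

1. hero.x = 22  [panel.left = hero.left]
2. hero.w = 94  [panel.w = hero.w]
3. hero.y = 91  [hero.top = panel.bottom + 14]
4. hero.h = 72  [hero.h = 72]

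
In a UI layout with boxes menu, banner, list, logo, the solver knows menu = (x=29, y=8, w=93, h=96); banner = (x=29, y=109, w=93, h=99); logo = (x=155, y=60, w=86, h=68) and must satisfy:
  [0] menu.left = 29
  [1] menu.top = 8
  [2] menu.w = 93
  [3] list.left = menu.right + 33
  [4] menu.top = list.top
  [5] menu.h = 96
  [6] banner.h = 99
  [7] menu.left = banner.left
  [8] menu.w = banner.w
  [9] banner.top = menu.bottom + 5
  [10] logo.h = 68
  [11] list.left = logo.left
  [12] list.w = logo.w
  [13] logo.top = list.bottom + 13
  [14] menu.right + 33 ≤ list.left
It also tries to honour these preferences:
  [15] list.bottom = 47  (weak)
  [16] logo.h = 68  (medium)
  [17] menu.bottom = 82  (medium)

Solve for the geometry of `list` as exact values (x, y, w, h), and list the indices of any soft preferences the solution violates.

list = (x=155, y=8, w=86, h=39)
violated soft preferences: 17

1. list.x = 155  [list.left = menu.right + 33]
2. list.y = 8  [menu.top = list.top]
3. list.w = 86  [list.w = logo.w]
4. list.h = 39  [logo.top = list.bottom + 13]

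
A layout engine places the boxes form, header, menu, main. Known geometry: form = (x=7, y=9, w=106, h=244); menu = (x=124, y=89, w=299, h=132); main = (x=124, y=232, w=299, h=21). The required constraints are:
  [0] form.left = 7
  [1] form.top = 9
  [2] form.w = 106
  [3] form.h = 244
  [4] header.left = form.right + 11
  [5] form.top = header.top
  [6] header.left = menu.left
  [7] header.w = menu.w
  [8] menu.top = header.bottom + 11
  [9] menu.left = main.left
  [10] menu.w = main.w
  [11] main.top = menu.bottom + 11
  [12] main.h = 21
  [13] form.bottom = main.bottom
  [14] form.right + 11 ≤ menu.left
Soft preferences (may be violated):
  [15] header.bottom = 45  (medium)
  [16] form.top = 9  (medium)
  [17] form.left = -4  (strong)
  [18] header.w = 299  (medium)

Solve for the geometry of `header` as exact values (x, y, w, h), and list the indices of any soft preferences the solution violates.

header = (x=124, y=9, w=299, h=69)
violated soft preferences: 15, 17

1. header.x = 124  [header.left = form.right + 11]
2. header.y = 9  [form.top = header.top]
3. header.w = 299  [header.w = menu.w]
4. header.h = 69  [menu.top = header.bottom + 11]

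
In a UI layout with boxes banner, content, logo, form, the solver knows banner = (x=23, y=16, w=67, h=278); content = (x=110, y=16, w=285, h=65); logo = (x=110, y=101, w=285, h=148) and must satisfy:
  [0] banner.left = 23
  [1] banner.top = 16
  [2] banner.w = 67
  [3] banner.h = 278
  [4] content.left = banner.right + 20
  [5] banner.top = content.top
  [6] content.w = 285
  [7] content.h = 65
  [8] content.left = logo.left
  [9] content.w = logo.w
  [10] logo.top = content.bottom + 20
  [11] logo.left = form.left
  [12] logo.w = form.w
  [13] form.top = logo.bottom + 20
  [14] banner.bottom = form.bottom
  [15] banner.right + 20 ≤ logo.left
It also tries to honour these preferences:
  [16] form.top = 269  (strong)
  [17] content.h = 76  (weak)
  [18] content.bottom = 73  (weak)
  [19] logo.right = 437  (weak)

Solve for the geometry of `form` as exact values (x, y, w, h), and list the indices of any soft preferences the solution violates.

1. form.x = 110  [logo.left = form.left]
2. form.w = 285  [logo.w = form.w]
3. form.y = 269  [form.top = logo.bottom + 20]
4. form.h = 25  [banner.bottom = form.bottom]

form = (x=110, y=269, w=285, h=25)
violated soft preferences: 17, 18, 19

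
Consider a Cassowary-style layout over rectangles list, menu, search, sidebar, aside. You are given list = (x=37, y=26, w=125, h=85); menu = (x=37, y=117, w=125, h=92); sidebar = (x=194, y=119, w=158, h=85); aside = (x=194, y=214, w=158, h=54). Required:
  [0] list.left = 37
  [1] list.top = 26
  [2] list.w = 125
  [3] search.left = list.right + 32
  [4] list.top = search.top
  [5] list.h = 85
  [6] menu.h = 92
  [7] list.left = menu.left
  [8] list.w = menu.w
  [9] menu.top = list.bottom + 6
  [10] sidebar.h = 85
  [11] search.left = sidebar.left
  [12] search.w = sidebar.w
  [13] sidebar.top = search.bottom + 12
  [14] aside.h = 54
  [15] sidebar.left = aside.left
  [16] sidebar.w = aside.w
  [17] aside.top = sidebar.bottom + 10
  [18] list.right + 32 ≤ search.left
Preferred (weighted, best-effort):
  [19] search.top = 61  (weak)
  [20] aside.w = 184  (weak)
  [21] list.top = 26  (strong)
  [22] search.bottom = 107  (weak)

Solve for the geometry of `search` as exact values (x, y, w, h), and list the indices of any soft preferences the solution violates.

1. search.x = 194  [search.left = list.right + 32]
2. search.y = 26  [list.top = search.top]
3. search.w = 158  [search.w = sidebar.w]
4. search.h = 81  [sidebar.top = search.bottom + 12]

search = (x=194, y=26, w=158, h=81)
violated soft preferences: 19, 20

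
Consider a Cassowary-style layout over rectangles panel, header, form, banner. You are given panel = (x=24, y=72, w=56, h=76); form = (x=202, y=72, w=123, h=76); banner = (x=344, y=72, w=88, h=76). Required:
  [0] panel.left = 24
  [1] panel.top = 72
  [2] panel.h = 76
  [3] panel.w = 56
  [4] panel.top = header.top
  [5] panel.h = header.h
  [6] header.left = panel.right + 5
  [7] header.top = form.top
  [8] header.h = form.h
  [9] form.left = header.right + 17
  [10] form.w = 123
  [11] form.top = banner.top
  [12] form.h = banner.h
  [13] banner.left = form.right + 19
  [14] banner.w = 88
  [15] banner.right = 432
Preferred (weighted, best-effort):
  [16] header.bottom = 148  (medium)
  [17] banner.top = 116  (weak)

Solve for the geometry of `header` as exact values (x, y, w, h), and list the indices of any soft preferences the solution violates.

header = (x=85, y=72, w=100, h=76)
violated soft preferences: 17

1. header.y = 72  [panel.top = header.top]
2. header.h = 76  [panel.h = header.h]
3. header.x = 85  [header.left = panel.right + 5]
4. header.w = 100  [form.left = header.right + 17]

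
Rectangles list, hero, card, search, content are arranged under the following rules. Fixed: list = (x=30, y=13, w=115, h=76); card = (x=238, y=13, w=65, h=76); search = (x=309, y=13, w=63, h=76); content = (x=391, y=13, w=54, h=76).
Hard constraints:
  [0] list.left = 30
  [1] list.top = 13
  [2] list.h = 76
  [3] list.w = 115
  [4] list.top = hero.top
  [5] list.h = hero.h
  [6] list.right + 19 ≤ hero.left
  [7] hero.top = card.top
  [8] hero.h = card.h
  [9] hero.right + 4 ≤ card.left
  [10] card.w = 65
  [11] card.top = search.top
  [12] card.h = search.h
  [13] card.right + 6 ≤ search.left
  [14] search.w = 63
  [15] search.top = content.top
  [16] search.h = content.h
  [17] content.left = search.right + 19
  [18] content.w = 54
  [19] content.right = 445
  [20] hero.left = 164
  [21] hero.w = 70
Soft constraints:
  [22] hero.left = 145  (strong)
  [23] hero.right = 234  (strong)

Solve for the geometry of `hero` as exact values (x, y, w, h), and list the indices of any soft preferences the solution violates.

hero = (x=164, y=13, w=70, h=76)
violated soft preferences: 22

1. hero.y = 13  [list.top = hero.top]
2. hero.h = 76  [list.h = hero.h]
3. hero.x = 164  [hero.left = 164]
4. hero.w = 70  [hero.w = 70]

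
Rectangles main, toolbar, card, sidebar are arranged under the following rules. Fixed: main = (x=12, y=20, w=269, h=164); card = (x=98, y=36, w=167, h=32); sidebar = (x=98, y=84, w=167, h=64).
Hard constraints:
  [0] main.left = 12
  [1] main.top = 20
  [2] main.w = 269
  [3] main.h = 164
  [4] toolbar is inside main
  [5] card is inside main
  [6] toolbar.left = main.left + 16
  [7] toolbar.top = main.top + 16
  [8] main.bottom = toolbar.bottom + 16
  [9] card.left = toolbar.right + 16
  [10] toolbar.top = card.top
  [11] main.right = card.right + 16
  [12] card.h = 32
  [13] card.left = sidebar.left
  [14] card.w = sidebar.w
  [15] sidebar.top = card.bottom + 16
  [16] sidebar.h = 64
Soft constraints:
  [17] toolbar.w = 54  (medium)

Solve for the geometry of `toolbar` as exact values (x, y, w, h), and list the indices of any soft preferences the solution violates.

1. toolbar.x = 28  [toolbar.left = main.left + 16]
2. toolbar.y = 36  [toolbar.top = main.top + 16]
3. toolbar.h = 132  [main.bottom = toolbar.bottom + 16]
4. toolbar.w = 54  [card.left = toolbar.right + 16]

toolbar = (x=28, y=36, w=54, h=132)
violated soft preferences: none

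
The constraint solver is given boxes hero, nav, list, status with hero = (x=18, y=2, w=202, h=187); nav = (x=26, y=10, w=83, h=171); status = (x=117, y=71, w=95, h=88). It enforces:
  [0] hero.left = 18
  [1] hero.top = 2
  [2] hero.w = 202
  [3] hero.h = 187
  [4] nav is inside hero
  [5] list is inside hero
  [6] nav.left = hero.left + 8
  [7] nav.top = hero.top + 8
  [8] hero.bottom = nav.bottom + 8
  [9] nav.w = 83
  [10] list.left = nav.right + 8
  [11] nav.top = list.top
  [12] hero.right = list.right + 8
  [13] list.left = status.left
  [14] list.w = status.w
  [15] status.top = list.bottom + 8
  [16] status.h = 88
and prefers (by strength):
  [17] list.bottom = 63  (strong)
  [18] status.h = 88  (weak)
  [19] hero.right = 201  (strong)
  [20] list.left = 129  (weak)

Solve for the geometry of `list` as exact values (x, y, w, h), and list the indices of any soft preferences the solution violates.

list = (x=117, y=10, w=95, h=53)
violated soft preferences: 19, 20

1. list.x = 117  [list.left = nav.right + 8]
2. list.y = 10  [nav.top = list.top]
3. list.w = 95  [hero.right = list.right + 8]
4. list.h = 53  [status.top = list.bottom + 8]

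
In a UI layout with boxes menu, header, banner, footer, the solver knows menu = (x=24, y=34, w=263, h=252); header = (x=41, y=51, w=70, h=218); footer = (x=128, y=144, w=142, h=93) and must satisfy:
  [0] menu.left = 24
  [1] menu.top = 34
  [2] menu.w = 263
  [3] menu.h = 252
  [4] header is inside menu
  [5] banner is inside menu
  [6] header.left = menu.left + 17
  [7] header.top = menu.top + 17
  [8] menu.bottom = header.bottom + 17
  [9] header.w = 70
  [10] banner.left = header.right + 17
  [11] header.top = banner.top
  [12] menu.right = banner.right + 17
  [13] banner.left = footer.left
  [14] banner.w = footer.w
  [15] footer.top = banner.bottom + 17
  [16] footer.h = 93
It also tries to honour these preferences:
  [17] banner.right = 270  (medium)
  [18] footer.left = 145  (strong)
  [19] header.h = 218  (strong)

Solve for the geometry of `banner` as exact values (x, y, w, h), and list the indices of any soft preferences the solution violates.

1. banner.x = 128  [banner.left = header.right + 17]
2. banner.y = 51  [header.top = banner.top]
3. banner.w = 142  [menu.right = banner.right + 17]
4. banner.h = 76  [footer.top = banner.bottom + 17]

banner = (x=128, y=51, w=142, h=76)
violated soft preferences: 18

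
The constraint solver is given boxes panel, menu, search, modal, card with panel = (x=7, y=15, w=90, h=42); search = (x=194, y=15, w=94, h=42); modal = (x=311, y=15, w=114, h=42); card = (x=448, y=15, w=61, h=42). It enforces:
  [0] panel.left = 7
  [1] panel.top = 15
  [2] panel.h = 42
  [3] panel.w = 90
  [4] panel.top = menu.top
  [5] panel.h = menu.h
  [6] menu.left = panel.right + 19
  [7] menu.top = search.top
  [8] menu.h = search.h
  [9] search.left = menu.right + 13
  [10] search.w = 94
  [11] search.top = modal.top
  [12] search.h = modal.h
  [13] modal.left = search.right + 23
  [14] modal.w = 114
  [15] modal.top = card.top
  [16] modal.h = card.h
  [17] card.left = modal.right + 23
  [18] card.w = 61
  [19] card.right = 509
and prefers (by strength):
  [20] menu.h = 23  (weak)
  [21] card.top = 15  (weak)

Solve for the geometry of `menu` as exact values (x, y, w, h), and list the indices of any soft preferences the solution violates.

1. menu.y = 15  [panel.top = menu.top]
2. menu.h = 42  [panel.h = menu.h]
3. menu.x = 116  [menu.left = panel.right + 19]
4. menu.w = 65  [search.left = menu.right + 13]

menu = (x=116, y=15, w=65, h=42)
violated soft preferences: 20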